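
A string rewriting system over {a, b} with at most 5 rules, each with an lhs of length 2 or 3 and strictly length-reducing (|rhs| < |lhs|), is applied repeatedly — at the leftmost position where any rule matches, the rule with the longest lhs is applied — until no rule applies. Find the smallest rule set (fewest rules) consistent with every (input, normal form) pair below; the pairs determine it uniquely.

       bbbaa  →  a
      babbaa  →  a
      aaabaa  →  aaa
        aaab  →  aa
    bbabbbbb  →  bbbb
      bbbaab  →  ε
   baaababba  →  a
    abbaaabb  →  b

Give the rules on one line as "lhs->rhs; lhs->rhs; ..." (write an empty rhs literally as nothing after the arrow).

  | bbbaa => bbba => bba => ba => a
  | babbaa => abbaa => baa => ba => a
  | aaabaa => aaa
  | aaab => aa

ab->; aba->; ba->a; baa->ba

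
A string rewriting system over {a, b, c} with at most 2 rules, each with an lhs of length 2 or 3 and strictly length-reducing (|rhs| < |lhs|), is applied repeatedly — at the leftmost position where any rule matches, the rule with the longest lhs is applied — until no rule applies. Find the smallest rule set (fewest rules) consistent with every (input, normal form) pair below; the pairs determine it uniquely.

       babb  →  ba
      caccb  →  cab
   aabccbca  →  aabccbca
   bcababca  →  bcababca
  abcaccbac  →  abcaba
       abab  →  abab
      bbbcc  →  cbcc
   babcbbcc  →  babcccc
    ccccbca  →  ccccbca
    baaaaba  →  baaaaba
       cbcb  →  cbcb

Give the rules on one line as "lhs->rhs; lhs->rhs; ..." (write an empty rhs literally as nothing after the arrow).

  | babb => bac => ba
  | caccb => cacb => cab
  | aabccbca
  | bcababca

ac->a; bb->c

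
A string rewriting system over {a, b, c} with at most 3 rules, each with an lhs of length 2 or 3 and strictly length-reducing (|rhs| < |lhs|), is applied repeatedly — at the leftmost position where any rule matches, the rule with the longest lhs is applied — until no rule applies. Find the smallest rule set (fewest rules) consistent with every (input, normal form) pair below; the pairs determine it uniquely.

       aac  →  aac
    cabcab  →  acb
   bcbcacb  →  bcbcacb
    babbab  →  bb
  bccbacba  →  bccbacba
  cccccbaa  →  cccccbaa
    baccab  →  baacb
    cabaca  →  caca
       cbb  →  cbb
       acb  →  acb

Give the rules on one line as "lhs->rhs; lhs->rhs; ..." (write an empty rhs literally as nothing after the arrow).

  | aac
  | cabcab => ccab => acb
  | bcbcacb
  | babbab => bbab => bb

ab->; cca->ac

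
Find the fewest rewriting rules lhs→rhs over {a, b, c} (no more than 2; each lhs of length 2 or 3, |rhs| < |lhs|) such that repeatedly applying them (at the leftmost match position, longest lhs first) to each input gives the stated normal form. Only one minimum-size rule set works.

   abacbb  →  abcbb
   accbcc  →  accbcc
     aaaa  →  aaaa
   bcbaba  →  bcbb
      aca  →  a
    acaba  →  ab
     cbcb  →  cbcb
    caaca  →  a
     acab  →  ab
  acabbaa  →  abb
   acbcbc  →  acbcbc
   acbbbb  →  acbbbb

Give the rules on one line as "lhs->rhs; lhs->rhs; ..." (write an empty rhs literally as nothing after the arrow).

  | abacbb => abcbb
  | accbcc
  | aaaa
  | bcbaba => bcbba => bcbb

ba->b; ca->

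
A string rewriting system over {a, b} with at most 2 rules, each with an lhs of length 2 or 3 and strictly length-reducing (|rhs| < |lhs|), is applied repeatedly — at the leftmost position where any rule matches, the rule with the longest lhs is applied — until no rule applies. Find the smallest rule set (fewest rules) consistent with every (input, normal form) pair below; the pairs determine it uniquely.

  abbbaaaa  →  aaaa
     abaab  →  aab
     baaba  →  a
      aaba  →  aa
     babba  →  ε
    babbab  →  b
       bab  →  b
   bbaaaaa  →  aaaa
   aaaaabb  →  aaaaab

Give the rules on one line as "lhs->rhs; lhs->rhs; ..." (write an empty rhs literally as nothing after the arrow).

ba->; bb->b

  | abbbaaaa => abbaaaa => abaaaa => aaaa
  | abaab => aab
  | baaba => aba => a
  | aaba => aa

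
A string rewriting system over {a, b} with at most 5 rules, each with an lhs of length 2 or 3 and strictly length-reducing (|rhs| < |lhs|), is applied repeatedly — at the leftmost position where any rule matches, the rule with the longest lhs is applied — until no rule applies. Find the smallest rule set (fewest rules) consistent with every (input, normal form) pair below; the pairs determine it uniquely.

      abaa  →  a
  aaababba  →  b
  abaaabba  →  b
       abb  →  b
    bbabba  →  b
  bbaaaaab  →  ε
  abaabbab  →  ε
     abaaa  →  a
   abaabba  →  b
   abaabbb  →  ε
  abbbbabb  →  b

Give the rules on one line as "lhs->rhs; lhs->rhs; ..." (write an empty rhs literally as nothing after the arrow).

  | abaa => aa => a
  | aaababba => aababba => ababba => abba => ba => b
  | abaaabba => aaabba => aabba => abba => ba => b
  | abb => b

aa->a; ab->; ba->b; bb->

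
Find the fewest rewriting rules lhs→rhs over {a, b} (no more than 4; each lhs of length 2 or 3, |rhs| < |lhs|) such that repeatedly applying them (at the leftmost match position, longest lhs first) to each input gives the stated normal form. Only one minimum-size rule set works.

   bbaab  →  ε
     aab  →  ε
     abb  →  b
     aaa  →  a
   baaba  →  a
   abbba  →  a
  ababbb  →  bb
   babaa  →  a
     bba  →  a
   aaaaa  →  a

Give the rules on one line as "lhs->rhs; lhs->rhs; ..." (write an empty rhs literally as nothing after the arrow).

  | bbaab => baab => aab => ab => ε
  | aab => ab => ε
  | abb => b
  | aaa => aa => a

aa->a; ab->; ba->a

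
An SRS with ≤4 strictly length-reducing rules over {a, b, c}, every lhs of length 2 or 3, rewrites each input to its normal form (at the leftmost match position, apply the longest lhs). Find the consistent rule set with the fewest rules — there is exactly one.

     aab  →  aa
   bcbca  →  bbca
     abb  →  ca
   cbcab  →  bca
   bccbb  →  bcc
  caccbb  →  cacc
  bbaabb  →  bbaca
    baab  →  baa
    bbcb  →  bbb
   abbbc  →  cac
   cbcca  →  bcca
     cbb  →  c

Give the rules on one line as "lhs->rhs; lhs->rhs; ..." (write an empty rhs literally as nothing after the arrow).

  | aab => aa
  | bcbca => bbca
  | abb => ca
  | cbcab => bcab => bca

ab->a; abb->ca; cb->b; cbb->c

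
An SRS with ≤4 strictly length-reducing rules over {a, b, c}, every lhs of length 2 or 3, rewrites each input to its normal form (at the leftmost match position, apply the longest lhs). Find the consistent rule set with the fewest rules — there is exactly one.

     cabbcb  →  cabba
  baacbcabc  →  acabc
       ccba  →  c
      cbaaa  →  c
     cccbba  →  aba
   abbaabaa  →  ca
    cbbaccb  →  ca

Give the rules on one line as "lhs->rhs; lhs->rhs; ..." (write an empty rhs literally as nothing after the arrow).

  | cabbcb => cabba
  | baacbcabc => aacbcabc => ccbcabc => cbcabc => acabc
  | ccba => cba => aa => c
  | cbaaa => aaaa => caa => cc => c

aa->c; baa->aa; cb->a; cc->c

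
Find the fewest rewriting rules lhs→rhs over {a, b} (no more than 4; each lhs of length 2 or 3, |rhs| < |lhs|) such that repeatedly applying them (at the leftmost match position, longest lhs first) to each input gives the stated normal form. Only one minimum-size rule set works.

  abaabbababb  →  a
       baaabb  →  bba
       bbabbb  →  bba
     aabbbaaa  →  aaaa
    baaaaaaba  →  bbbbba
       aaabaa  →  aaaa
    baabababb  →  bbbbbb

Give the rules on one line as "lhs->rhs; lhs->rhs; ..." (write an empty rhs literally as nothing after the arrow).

aab->a; ab->a; baa->bb

  | abaabbababb => aaabbababb => aabababb => aababb => aabb => ab => a
  | baaabb => bbabb => bbab => bba
  | bbabbb => bbabb => bbab => bba
  | aabbbaaa => abbaaa => abaaa => aaaa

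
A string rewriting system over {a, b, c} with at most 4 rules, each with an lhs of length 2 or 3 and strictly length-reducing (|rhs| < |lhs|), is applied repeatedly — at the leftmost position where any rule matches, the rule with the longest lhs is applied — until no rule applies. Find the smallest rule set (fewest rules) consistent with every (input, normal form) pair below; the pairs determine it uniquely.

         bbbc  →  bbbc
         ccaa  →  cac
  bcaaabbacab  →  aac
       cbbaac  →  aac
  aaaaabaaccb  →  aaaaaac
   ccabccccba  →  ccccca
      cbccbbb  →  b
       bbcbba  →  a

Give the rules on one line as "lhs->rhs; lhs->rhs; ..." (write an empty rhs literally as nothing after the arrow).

ab->; ba->a; caa->ac; cb->

  | bbbc
  | ccaa => cac
  | bcaaabbacab => bacabbacab => acabbacab => acbacab => aacab => aac
  | cbbaac => baac => aac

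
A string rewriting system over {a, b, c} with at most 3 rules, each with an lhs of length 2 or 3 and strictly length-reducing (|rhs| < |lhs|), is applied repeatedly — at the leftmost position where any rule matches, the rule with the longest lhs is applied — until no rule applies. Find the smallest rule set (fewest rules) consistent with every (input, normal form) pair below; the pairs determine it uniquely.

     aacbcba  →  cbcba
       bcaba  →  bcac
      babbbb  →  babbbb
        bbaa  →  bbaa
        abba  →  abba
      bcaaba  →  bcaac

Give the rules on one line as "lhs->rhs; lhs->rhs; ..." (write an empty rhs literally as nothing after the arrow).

aba->ac; acb->cb

  | aacbcba => acbcba => cbcba
  | bcaba => bcac
  | babbbb
  | bbaa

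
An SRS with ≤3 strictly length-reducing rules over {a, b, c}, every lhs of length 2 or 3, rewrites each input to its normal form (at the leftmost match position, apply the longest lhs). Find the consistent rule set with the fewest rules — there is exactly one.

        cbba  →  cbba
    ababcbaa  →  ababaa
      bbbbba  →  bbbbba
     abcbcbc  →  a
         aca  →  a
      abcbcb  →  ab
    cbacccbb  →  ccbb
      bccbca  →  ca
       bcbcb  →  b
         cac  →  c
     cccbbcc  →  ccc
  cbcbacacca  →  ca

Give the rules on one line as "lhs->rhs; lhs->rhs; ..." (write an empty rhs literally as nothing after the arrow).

ac->; bc->

  | cbba
  | ababcbaa => ababaa
  | bbbbba
  | abcbcbc => abcbc => abc => a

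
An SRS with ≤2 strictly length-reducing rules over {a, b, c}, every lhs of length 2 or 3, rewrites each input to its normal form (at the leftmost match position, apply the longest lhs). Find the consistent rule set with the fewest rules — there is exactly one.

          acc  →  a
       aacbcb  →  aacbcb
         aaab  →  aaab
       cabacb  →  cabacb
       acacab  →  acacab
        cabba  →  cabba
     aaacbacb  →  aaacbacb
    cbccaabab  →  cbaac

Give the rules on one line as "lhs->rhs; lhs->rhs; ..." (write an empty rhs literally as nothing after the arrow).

bab->c; cc->

  | acc => a
  | aacbcb
  | aaab
  | cabacb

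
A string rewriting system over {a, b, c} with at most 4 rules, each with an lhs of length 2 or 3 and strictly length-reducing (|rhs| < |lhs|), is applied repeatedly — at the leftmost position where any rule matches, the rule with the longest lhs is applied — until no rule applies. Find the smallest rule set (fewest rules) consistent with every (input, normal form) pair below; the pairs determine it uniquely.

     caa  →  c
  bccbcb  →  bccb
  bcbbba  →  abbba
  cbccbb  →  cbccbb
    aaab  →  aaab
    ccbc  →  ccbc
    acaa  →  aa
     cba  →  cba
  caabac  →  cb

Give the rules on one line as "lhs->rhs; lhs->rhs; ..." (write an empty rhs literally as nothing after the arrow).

ac->; bcb->ab; ca->c

  | caa => ca => c
  | bccbcb => bccab => bccb
  | bcbbba => abbba
  | cbccbb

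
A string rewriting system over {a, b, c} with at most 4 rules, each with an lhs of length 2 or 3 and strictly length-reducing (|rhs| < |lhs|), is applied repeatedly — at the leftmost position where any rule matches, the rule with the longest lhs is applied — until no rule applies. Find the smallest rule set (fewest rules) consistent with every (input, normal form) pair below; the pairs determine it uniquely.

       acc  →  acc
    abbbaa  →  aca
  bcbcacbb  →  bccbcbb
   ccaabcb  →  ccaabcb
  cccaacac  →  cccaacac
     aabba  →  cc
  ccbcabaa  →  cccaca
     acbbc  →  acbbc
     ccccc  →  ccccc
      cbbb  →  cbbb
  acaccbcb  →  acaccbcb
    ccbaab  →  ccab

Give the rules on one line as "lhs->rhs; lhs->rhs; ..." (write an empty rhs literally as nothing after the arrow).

aaa->c; ba->; bba->ac; bca->cb

  | acc
  | abbbaa => abaca => aca
  | bcbcacbb => bccbcbb
  | ccaabcb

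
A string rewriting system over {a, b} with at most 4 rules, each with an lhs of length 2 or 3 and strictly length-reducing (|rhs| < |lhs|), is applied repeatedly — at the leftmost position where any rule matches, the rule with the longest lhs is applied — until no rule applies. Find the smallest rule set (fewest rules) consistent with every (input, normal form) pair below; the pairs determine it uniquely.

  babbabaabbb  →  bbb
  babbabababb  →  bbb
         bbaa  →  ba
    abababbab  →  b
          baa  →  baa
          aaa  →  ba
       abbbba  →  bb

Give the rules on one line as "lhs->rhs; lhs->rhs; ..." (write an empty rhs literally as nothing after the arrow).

aaa->ba; ab->; bba->b

  | babbabaabbb => bbabaabbb => bbaabbb => babbb => bbb
  | babbabababb => bbabababb => bbababb => bbabb => bbb
  | bbaa => ba
  | abababbab => ababbab => abbab => bab => b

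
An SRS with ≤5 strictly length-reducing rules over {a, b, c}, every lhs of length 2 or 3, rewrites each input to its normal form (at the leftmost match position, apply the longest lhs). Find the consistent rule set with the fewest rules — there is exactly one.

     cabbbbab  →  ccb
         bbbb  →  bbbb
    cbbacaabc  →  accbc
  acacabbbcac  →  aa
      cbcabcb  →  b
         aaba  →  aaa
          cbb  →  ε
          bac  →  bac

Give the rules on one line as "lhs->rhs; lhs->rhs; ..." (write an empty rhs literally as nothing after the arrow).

  | cabbbbab => cabbbab => cabbab => cabab => caab => ccb
  | bbbb
  | cbbacaabc => acaabc => accbc
  | acacabbbcac => ababbbcac => aabbbcac => aabbcac => aabcac => aacac => aab => aa

ab->a; caa->cc; cac->b; cbb->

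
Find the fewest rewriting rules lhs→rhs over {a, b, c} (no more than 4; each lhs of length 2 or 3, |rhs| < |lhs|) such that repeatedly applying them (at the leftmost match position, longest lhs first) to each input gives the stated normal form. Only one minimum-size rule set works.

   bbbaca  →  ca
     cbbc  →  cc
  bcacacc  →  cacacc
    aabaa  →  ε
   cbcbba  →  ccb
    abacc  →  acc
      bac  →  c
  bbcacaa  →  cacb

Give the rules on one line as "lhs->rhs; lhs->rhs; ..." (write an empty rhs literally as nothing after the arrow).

aa->b; ba->; bc->c

  | bbbaca => bbca => bca => ca
  | cbbc => cbc => cc
  | bcacacc => cacacc
  | aabaa => bbaa => ba => ε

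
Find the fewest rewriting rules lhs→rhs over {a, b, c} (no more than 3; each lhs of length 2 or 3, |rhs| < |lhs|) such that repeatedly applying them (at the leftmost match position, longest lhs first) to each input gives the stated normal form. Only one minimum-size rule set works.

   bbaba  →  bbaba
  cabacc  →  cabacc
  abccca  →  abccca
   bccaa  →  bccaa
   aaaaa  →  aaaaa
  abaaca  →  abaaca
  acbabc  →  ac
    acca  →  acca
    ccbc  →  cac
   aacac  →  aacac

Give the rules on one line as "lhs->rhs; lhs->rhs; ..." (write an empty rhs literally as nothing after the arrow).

  | bbaba
  | cabacc
  | abccca
  | bccaa

aab->; cb->a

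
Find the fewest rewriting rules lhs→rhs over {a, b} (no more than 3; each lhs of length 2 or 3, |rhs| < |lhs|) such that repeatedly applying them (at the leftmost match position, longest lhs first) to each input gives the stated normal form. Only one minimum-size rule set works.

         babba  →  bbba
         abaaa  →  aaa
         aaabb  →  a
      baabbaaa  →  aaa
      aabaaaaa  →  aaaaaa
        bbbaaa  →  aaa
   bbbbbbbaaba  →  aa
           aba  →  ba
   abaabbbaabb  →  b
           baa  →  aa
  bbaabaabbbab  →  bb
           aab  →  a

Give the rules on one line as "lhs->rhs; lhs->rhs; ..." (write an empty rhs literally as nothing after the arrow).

aab->a; ab->b; baa->aa

  | babba => bbba
  | abaaa => baaa => aaa
  | aaabb => aab => a
  | baabbaaa => aabbaaa => abaaa => baaa => aaa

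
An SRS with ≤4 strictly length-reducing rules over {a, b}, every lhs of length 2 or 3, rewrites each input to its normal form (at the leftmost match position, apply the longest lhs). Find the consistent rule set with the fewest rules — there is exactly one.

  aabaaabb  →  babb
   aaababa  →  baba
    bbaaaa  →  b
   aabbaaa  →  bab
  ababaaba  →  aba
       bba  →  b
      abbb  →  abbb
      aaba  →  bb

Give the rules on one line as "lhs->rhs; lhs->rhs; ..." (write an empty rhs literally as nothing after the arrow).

aa->b; aaa->; aab->ba; bba->aa

  | aabaaabb => baaaabb => babb
  | aaababa => baba
  | bbaaaa => aaaaa => aa => b
  | aabbaaa => babaaa => bab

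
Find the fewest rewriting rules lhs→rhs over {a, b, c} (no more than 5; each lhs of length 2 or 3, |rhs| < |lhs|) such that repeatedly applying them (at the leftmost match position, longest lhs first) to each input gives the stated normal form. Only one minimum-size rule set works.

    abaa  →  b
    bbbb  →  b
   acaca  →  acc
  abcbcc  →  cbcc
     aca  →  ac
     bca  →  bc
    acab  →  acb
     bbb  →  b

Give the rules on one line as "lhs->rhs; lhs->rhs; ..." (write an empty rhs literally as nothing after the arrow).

aa->b; ab->; bb->b; ca->c

  | abaa => aa => b
  | bbbb => bbb => bb => b
  | acaca => acca => acc
  | abcbcc => cbcc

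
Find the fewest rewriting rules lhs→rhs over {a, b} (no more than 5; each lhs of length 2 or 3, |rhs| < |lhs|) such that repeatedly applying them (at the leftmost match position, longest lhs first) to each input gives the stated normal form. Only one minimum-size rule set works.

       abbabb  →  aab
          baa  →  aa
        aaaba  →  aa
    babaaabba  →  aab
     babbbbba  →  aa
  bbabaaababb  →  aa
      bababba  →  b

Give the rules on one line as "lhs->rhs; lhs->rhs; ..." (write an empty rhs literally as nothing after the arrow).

  | abbabb => abbb => aab
  | baa => aa
  | aaaba => aa
  | babaaabba => abaaabba => aabba => aab

aba->; ba->a; bb->a; bba->b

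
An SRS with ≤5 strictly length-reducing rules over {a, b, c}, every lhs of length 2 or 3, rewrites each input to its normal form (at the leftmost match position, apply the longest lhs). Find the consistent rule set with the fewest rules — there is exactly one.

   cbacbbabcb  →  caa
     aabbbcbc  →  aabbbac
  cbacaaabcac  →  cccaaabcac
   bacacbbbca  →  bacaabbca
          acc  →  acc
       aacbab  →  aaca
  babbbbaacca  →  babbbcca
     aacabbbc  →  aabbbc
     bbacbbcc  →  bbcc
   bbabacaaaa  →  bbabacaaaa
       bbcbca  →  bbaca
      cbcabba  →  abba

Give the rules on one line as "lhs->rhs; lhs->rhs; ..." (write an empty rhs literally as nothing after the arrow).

  | cbacbbabcb => cccbbabcb => ccababcb => cbabcb => ccbcb => cacb => caa
  | aabbbcbc => aabbbac
  | cbacaaabcac => cccaaabcac
  | bacacbbbca => bacaabbca

baa->; cab->b; cb->a; cba->cc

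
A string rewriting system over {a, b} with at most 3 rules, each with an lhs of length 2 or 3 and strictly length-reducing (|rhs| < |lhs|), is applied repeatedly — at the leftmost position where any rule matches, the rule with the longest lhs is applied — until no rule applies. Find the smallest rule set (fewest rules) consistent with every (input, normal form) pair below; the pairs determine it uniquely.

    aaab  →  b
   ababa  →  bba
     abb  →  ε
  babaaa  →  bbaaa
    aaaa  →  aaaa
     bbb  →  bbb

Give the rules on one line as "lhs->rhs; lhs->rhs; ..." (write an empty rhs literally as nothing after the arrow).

  | aaab => aab => ab => b
  | ababa => baba => bba
  | abb => ε
  | babaaa => bbaaa

ab->b; abb->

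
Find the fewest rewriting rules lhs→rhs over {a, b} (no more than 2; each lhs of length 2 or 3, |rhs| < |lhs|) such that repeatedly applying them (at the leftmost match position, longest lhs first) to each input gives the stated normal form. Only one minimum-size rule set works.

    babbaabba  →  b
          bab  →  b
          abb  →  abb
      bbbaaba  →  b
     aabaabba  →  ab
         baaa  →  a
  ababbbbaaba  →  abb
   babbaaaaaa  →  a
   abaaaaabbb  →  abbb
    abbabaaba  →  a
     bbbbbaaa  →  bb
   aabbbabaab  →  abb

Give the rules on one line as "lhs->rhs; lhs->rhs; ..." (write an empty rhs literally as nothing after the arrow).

aa->a; ba->

  | babbaabba => bbaabba => babba => bba => b
  | bab => b
  | abb
  | bbbaaba => bbaba => bba => b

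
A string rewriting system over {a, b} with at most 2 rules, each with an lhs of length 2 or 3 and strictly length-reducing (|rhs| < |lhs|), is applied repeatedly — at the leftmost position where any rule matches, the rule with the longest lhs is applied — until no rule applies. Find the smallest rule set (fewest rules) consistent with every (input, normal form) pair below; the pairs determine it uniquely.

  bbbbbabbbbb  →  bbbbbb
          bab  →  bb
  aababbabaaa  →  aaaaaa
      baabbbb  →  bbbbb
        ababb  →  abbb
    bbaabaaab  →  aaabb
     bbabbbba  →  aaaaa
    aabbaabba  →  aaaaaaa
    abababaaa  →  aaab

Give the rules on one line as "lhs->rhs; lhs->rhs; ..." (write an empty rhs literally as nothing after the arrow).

ba->b; bba->aa

  | bbbbbabbbbb => bbbaabbbbb => baaabbbbb => baabbbbb => babbbbb => bbbbbb
  | bab => bb
  | aababbabaaa => aabbbabaaa => aabaabaaa => aababaaa => aabbaaa => aaaaaa
  | baabbbb => babbbb => bbbbb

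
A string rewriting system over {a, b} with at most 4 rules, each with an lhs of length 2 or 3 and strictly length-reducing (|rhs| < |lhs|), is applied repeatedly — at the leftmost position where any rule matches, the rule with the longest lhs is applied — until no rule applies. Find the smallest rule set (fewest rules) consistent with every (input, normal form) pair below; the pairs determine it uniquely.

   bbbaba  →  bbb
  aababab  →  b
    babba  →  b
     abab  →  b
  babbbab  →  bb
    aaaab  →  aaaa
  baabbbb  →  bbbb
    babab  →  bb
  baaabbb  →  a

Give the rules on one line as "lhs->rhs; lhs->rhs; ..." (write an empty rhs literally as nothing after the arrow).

ab->a; aba->; baa->

  | bbbaba => bbb
  | aababab => abab => b
  | babba => baba => b
  | abab => b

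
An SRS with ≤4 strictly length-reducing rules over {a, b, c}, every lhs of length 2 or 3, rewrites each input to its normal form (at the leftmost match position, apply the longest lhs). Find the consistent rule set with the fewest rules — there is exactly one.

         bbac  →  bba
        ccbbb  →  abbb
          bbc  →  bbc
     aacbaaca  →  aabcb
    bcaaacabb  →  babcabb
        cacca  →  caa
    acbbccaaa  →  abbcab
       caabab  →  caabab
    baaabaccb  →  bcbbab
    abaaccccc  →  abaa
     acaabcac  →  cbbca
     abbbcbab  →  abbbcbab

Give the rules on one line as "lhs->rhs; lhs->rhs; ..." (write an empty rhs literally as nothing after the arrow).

aaa->cb; ac->a; ccb->ab

  | bbac => bba
  | ccbbb => abbb
  | bbc
  | aacbaaca => aabaaca => aabaaa => aabcb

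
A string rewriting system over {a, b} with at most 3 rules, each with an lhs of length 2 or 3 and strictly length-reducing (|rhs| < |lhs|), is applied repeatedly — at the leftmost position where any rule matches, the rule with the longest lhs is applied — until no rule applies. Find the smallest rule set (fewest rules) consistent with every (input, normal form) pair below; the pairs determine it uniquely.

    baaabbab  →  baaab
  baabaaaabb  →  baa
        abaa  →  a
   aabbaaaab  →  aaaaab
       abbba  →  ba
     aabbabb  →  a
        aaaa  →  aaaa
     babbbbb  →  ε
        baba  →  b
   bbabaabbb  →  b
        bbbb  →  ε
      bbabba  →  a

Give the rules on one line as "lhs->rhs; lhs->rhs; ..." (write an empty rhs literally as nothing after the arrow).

aba->bb; abb->; bb->

  | baaabbab => baaab
  | baabaaaabb => babbaaabb => baaabb => baa
  | abaa => bba => a
  | aabbaaaab => aaaaab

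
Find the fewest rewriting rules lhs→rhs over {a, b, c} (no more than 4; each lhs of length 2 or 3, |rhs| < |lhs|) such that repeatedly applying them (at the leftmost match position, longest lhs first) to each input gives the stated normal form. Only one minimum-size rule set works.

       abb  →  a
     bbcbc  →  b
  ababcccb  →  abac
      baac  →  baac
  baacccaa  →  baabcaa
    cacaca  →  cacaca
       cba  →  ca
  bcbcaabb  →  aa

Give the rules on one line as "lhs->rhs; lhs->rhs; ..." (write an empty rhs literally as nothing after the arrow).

bb->; cb->c; cc->b

  | abb => a
  | bbcbc => cbc => cc => b
  | ababcccb => ababbcb => abacb => abac
  | baac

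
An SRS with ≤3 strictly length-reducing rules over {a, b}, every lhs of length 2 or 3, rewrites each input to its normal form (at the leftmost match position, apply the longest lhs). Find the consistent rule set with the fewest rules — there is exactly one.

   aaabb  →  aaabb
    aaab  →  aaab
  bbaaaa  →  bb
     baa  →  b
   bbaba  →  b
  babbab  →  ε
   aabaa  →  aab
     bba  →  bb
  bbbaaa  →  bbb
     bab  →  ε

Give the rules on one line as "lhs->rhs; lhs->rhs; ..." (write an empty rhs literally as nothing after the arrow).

  | aaabb
  | aaab
  | bbaaaa => bbaaa => bbaa => bba => bb
  | baa => ba => b

ba->b; bab->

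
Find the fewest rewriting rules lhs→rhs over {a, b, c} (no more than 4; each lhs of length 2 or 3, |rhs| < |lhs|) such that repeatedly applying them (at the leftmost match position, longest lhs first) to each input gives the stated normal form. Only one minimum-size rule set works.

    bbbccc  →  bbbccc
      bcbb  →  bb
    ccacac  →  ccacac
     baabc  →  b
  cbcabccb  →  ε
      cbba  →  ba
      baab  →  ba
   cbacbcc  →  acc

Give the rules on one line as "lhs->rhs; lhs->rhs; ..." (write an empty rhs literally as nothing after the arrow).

  | bbbccc
  | bcbb => bb
  | ccacac
  | baabc => bab => b

ab->; abc->b; cb->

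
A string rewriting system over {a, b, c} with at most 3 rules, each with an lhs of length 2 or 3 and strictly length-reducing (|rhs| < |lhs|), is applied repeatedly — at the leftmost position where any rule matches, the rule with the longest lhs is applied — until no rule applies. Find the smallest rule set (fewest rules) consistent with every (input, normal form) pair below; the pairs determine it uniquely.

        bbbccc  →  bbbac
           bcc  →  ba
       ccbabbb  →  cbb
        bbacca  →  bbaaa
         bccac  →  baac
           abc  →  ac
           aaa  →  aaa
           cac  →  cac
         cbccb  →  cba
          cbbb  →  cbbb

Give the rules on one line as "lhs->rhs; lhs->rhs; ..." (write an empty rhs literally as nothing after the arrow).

  | bbbccc => bbbac
  | bcc => ba
  | ccbabbb => ababbb => aabbb => cbb
  | bbacca => bbaaa

aab->c; ab->a; cc->a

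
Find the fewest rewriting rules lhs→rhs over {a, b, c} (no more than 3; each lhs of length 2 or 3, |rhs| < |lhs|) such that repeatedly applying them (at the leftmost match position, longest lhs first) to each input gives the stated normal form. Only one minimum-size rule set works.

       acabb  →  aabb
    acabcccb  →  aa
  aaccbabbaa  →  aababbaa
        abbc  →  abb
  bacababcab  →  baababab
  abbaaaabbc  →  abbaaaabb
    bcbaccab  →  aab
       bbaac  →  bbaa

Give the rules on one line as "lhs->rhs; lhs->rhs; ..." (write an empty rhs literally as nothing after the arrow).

ac->a; bc->b; bcb->

  | acabb => aabb
  | acabcccb => aabcccb => aabccb => aabcb => aa
  | aaccbabbaa => aacbabbaa => aababbaa
  | abbc => abb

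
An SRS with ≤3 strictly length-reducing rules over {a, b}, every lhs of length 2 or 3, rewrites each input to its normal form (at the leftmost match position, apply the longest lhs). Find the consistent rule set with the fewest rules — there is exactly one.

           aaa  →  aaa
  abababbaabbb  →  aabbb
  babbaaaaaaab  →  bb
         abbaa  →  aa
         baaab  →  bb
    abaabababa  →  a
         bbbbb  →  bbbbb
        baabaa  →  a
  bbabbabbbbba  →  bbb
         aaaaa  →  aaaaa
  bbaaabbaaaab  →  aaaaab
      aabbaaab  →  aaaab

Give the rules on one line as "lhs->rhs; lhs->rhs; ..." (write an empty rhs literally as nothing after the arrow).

ba->b; bba->

  | aaa
  | abababbaabbb => abbabbaabbb => abbaabbb => aabbb
  | babbaaaaaaab => bbbaaaaaaab => baaaaaab => baaaaab => baaaab => baaab => baab => bab => bb
  | abbaa => aa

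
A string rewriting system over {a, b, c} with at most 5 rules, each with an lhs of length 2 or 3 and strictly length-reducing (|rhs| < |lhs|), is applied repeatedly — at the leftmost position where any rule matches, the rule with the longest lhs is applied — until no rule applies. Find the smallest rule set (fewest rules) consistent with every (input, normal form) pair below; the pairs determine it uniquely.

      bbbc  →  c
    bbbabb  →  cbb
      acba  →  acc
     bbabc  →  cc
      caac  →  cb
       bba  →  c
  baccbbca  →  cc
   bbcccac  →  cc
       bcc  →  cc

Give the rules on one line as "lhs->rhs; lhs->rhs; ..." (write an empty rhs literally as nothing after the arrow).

  | bbbc => bbc => bc => c
  | bbbabb => bbcbb => bcbb => cbb
  | acba => acc
  | bbabc => bcbc => cbc => cc

aac->b; ba->c; bc->c; cca->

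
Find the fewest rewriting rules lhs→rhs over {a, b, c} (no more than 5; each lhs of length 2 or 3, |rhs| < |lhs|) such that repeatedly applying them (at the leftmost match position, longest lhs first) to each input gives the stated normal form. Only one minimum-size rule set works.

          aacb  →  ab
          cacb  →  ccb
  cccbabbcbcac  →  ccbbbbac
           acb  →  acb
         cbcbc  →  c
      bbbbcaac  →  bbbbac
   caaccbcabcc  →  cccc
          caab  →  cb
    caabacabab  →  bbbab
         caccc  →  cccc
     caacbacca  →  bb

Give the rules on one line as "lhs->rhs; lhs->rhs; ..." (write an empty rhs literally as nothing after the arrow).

aa->b; bc->a; ca->c; cba->bb

  | aacb => bcb => ab
  | cacb => ccb
  | cccbabbcbcac => ccbbbbcbcac => ccbbbabcac => ccbbbaaac => ccbbbbac
  | acb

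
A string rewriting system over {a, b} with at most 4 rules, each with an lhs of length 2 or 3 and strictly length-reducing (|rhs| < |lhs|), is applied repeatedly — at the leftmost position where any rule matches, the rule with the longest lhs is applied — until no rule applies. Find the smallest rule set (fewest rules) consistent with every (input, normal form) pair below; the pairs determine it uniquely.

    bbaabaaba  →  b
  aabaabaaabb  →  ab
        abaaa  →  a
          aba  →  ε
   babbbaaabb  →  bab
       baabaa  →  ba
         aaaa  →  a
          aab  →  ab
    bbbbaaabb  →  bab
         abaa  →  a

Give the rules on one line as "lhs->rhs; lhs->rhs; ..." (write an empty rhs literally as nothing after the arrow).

  | bbaabaaba => baabaaba => babaaba => baba => b
  | aabaabaaabb => abaabaaabb => abaaabb => aabb => abb => ab
  | abaaa => aa => a
  | aba => ε

aa->a; aba->; bb->b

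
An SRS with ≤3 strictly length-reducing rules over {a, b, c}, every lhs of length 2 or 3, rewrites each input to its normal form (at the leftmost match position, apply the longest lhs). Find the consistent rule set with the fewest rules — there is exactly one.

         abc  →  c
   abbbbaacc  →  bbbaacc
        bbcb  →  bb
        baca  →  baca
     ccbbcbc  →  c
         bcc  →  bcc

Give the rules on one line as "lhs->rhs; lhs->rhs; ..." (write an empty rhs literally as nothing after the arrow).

ab->; cb->

  | abc => c
  | abbbbaacc => bbbaacc
  | bbcb => bb
  | baca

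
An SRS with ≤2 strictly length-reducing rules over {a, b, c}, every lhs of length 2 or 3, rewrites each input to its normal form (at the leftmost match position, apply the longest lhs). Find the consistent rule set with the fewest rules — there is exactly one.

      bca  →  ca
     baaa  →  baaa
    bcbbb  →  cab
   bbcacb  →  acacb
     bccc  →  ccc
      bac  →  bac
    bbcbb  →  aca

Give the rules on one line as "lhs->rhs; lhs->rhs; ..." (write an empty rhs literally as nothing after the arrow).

  | bca => ca
  | baaa
  | bcbbb => cbbb => cab
  | bbcacb => acacb

bb->a; bc->c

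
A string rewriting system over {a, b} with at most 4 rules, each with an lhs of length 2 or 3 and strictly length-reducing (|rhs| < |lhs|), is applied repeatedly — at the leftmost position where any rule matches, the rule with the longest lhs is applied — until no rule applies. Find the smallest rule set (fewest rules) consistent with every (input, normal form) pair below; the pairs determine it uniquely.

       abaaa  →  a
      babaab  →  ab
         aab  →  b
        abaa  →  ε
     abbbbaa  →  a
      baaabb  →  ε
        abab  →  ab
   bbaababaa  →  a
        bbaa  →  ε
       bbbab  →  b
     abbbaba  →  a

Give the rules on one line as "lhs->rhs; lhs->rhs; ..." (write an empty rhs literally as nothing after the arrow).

aa->; ba->; bb->

  | abaaa => aaa => a
  | babaab => baab => ab
  | aab => b
  | abaa => aa => ε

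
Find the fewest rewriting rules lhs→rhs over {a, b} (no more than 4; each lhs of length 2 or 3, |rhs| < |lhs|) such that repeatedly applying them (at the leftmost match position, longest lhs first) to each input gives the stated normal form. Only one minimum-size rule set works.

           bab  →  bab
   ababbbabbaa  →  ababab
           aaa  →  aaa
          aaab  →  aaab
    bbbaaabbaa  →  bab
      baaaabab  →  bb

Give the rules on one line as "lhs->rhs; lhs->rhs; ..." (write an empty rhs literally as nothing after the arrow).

  | bab
  | ababbbabbaa => ababbabbaa => abababbaa => abababaa => ababab
  | aaa
  | aaab

abb->ab; baa->b; bba->b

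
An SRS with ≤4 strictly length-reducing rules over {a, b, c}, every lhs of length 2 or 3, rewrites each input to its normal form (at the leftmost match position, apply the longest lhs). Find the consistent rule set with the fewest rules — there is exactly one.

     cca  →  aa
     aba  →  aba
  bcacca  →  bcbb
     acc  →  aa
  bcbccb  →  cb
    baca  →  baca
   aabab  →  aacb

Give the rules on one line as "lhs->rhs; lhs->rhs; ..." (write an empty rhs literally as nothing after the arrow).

  | cca => aa
  | aba
  | bcacca => bcaaa => bcbb
  | acc => aa

aaa->bb; bab->cb; cc->a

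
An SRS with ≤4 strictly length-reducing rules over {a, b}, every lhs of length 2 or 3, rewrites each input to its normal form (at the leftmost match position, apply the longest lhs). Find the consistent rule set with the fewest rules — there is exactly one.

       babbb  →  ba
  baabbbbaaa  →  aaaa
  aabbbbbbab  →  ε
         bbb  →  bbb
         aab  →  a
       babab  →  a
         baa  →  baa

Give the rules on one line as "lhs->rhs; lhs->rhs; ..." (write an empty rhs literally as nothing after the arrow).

ab->; abb->ba; bab->a

  | babbb => abb => ba
  | baabbbbaaa => bababbaaa => aabbaaa => abaaaa => aaaa
  | aabbbbbbab => ababbbbab => abbbbab => babbab => abab => ab => ε
  | bbb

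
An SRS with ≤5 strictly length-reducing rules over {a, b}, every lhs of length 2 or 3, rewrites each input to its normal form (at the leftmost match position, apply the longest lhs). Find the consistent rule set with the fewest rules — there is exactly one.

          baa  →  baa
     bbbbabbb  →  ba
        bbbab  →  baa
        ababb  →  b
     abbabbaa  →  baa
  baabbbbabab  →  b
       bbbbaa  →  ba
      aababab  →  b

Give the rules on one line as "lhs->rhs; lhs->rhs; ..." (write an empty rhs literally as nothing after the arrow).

ab->a; aba->; bb->b; bbb->ba

  | baa
  | bbbbabbb => bababbb => bbbb => bab => ba
  | bbbab => baab => baa
  | ababb => bb => b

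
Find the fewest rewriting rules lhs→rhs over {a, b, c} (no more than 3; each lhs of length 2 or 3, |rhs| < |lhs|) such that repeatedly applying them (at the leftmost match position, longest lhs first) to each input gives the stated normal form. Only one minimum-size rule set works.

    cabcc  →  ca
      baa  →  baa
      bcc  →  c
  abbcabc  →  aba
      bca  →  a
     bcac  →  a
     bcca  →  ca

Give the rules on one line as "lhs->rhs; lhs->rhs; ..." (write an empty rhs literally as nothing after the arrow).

ac->a; bc->

  | cabcc => cac => ca
  | baa
  | bcc => c
  | abbcabc => ababc => aba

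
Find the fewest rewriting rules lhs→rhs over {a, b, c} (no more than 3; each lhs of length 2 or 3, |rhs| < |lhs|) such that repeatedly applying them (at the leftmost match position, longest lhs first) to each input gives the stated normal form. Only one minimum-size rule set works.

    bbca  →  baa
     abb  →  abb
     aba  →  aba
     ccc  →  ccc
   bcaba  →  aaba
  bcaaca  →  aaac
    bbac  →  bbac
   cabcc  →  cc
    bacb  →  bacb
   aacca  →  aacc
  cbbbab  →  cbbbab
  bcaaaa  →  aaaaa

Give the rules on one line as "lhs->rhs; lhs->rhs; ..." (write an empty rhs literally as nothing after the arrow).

  | bbca => baa
  | abb
  | aba
  | ccc

bc->a; ca->c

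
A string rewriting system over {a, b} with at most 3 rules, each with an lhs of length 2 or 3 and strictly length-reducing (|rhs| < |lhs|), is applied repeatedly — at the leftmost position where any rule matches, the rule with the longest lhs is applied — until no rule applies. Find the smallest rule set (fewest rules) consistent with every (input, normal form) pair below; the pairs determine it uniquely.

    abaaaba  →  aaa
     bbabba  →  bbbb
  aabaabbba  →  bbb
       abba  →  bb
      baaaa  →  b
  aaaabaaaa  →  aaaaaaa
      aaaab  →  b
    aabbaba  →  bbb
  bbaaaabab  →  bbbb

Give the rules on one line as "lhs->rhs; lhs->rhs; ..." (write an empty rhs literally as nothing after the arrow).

ab->b; aba->a; ba->b

  | abaaaba => aaaba => aaa
  | bbabba => bbbba => bbbb
  | aabaabbba => aaabbba => aabbba => abbba => bbba => bbb
  | abba => bba => bb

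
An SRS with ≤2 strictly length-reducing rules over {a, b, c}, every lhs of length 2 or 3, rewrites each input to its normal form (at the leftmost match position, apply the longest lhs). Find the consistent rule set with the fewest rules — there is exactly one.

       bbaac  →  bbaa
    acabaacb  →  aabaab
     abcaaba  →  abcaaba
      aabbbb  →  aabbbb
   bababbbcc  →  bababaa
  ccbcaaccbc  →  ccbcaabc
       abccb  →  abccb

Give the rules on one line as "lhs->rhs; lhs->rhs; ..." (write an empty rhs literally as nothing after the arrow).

  | bbaac => bbaa
  | acabaacb => aabaacb => aabaab
  | abcaaba
  | aabbbb

ac->a; bbc->aa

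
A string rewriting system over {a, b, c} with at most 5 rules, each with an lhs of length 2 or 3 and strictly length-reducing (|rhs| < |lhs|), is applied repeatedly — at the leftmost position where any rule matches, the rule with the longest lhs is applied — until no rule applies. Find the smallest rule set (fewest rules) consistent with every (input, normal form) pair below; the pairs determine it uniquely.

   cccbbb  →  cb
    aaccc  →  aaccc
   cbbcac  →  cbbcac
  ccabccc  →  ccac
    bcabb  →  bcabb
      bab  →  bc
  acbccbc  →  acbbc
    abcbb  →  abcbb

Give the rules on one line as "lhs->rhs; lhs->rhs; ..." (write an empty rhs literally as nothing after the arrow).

  | cccbbb => ccbb => cb
  | aaccc
  | cbbcac
  | ccabccc => ccac

bab->bc; bcc->; cbc->cb; ccb->c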